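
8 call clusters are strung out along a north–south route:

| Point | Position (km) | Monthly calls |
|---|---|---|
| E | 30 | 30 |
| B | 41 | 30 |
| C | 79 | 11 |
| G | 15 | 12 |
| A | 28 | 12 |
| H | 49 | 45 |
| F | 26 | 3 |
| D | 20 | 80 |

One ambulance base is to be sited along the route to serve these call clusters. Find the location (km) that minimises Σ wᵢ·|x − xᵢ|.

x = 30

For a sum of weighted absolute distances on a line, the optimum is the weighted median (not the mean). Total weight W = 223; half-weight = 111.5.
Sort by position and accumulate weight:
  km 15 (G, w=12) → cum 12
  km 20 (D, w=80) → cum 92
  km 26 (F, w=3) → cum 95
  km 28 (A, w=12) → cum 107
  km 30 (E, w=30) → cum 137  ≥ 111.5 → median here
  km 41 (B, w=30) → cum 167
  km 49 (H, w=45) → cum 212
  km 79 (C, w=11) → cum 223
Optimal location: km 30.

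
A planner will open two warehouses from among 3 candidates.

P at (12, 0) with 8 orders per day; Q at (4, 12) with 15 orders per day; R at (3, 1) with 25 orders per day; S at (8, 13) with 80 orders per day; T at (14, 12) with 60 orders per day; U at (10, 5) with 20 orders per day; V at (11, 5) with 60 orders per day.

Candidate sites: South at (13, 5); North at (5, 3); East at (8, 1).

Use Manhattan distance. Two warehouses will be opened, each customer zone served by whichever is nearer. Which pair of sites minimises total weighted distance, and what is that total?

Evaluate every pair (each demand assigned to the nearer of the two):
  {South, North}: total = 1998
  {South, East}: total = 2010
  {North, East}: total = 2810
Best pair: {South, North} with total 1998.

{South, North}, total 1998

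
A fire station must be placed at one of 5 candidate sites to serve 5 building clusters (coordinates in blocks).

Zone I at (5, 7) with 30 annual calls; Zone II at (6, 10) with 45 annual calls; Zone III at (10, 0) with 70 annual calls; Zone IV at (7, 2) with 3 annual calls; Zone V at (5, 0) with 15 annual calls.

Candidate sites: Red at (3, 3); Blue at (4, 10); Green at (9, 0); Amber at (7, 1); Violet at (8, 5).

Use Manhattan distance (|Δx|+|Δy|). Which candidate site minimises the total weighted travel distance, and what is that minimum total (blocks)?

Amber, total 1018 blocks

Total weighted distance at each candidate:
  Red (3, 3): total = 1420
  Blue (4, 10): total = 1528
  Green (9, 0): total = 1057
  Amber (7, 1): total = 1018
  Violet (8, 5): total = 1087
Minimum is at Amber with total 1018 blocks.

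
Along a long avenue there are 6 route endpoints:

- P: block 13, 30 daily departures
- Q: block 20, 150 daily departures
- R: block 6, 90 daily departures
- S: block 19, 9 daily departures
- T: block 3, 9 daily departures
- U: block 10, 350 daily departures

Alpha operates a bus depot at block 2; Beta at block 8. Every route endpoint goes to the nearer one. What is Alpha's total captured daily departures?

The indifferent point is the midpoint (2+8)/2 = 5; route endpoints left of it (closer to Alpha at 2) go to Alpha, those right go to Beta.
  T at 3 (w=9) → Alpha
  R at 6 (w=90) → Beta
  U at 10 (w=350) → Beta
  P at 13 (w=30) → Beta
  S at 19 (w=9) → Beta
  Q at 20 (w=150) → Beta
Alpha captures 9; Beta captures 629.

9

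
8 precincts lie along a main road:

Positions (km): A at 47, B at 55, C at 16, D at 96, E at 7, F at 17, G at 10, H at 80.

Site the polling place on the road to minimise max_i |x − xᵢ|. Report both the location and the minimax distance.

location 51.5, max distance 44.5

The 1-center on a line is the midpoint of the two extreme points: leftmost at 7, rightmost at 96.
Optimal location = (7 + 96)/2 = 51.5; maximum distance = (96 − 7)/2 = 44.5.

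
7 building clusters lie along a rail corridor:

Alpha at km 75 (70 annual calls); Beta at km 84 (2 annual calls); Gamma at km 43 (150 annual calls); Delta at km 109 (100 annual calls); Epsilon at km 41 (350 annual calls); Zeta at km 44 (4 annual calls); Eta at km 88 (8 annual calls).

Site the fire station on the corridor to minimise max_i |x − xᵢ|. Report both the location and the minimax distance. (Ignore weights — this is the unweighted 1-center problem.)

The 1-center on a line is the midpoint of the two extreme points: leftmost at 41, rightmost at 109.
Optimal location = (41 + 109)/2 = 75; maximum distance = (109 − 41)/2 = 34.

location 75, max distance 34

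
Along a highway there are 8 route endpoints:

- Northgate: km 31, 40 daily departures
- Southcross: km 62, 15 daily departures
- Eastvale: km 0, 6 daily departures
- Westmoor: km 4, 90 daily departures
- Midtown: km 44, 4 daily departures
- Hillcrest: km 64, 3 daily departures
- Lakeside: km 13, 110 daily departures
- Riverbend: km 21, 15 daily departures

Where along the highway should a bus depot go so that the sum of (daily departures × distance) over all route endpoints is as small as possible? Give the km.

x = 13

For a sum of weighted absolute distances on a line, the optimum is the weighted median (not the mean). Total weight W = 283; half-weight = 141.5.
Sort by position and accumulate weight:
  km 0 (Eastvale, w=6) → cum 6
  km 4 (Westmoor, w=90) → cum 96
  km 13 (Lakeside, w=110) → cum 206  ≥ 141.5 → median here
  km 21 (Riverbend, w=15) → cum 221
  km 31 (Northgate, w=40) → cum 261
  km 44 (Midtown, w=4) → cum 265
  km 62 (Southcross, w=15) → cum 280
  km 64 (Hillcrest, w=3) → cum 283
Optimal location: km 13.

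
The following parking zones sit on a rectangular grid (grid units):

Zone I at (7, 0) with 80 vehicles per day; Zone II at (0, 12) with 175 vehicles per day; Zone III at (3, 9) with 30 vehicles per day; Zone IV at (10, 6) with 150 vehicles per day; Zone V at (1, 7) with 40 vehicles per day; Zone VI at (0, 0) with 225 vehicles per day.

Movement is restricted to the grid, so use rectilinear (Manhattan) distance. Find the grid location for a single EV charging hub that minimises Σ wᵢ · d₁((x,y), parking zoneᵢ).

(0, 6)

Manhattan distance separates: Σwᵢ(|x−xᵢ|+|y−yᵢ|) = Σwᵢ|x−xᵢ| + Σwᵢ|y−yᵢ|, so x and y are optimised independently as 1-D weighted medians.
Total weight W = 700; half = 350.
x-coordinate, sorted with cumulative weight:
  x=0 (Zone II, w=175) cum 175
  x=0 (Zone VI, w=225) cum 400  ← median
  x=1 (Zone V, w=40) cum 440
  x=3 (Zone III, w=30) cum 470
  x=7 (Zone I, w=80) cum 550
  x=10 (Zone IV, w=150) cum 700
⇒ x* = 0
y-coordinate, sorted with cumulative weight:
  y=0 (Zone I, w=80) cum 80
  y=0 (Zone VI, w=225) cum 305
  y=6 (Zone IV, w=150) cum 455  ← median
  y=7 (Zone V, w=40) cum 495
  y=9 (Zone III, w=30) cum 525
  y=12 (Zone II, w=175) cum 700
⇒ y* = 6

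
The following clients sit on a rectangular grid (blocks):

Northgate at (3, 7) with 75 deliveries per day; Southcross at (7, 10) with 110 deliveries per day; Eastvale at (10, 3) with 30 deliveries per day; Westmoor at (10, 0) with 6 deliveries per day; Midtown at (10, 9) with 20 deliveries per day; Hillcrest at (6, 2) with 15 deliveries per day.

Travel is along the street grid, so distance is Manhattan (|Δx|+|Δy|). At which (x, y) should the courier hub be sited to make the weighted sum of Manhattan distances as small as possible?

(7, 9)

Manhattan distance separates: Σwᵢ(|x−xᵢ|+|y−yᵢ|) = Σwᵢ|x−xᵢ| + Σwᵢ|y−yᵢ|, so x and y are optimised independently as 1-D weighted medians.
Total weight W = 256; half = 128.
x-coordinate, sorted with cumulative weight:
  x=3 (Northgate, w=75) cum 75
  x=6 (Hillcrest, w=15) cum 90
  x=7 (Southcross, w=110) cum 200  ← median
  x=10 (Eastvale, w=30) cum 230
  x=10 (Westmoor, w=6) cum 236
  x=10 (Midtown, w=20) cum 256
⇒ x* = 7
y-coordinate, sorted with cumulative weight:
  y=0 (Westmoor, w=6) cum 6
  y=2 (Hillcrest, w=15) cum 21
  y=3 (Eastvale, w=30) cum 51
  y=7 (Northgate, w=75) cum 126
  y=9 (Midtown, w=20) cum 146  ← median
  y=10 (Southcross, w=110) cum 256
⇒ y* = 9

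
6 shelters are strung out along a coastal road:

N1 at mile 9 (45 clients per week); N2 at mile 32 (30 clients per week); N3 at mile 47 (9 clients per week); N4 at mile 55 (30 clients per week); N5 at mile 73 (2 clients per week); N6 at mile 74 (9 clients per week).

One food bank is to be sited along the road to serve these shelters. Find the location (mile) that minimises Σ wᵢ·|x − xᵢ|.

x = 32

For a sum of weighted absolute distances on a line, the optimum is the weighted median (not the mean). Total weight W = 125; half-weight = 62.5.
Sort by position and accumulate weight:
  mile 9 (N1, w=45) → cum 45
  mile 32 (N2, w=30) → cum 75  ≥ 62.5 → median here
  mile 47 (N3, w=9) → cum 84
  mile 55 (N4, w=30) → cum 114
  mile 73 (N5, w=2) → cum 116
  mile 74 (N6, w=9) → cum 125
Optimal location: mile 32.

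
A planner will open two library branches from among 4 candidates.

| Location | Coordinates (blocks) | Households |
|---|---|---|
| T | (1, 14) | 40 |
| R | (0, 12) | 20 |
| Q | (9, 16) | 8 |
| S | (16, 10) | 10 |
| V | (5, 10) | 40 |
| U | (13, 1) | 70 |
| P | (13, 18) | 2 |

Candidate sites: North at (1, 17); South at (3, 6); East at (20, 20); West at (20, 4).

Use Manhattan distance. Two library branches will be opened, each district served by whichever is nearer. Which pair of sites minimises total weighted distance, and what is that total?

Evaluate every pair (each demand assigned to the nearer of the two):
  {North, West}: total = 1578
  {South, West}: total = 1790
  {North, South}: total = 1798
  {South, East}: total = 2148
  {North, East}: total = 2730
  {East, West}: total = 3338
Best pair: {North, West} with total 1578.

{North, West}, total 1578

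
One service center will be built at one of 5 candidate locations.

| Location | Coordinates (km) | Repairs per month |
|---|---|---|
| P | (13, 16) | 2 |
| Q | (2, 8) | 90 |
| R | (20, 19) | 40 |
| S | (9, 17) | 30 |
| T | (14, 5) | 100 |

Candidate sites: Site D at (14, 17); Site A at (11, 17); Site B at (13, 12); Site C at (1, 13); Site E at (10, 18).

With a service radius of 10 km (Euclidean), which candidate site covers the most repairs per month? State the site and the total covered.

Site B, covering 172

Coverage radius r = 10 km; a point is covered iff (Δx)²+(Δy)² ≤ 10² = 100.
  Site D (14, 17): covers {P, R, S} → 72
  Site A (11, 17): covers {P, R, S} → 72
  Site B (13, 12): covers {P, R, S, T} → 172
  Site C (1, 13): covers {Q, S} → 120
  Site E (10, 18): covers {P, S} → 32
Maximum coverage at Site B: 172 repairs per month.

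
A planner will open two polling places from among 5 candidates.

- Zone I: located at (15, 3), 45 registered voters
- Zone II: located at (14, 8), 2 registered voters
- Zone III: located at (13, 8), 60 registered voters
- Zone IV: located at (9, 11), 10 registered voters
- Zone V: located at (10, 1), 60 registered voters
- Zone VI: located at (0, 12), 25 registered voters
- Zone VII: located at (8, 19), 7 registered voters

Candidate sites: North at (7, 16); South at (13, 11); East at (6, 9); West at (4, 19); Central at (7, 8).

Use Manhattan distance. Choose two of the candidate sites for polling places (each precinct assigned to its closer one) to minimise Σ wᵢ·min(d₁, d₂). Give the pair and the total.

Evaluate every pair (each demand assigned to the nearer of the two):
  {South, Central}: total = 1637
  {South, East}: total = 1707
  {North, South}: total = 1761
  {South, West}: total = 1761
  {North, Central}: total = 1912
  {West, Central}: total = 1912
  {East, Central}: total = 1918
  {North, East}: total = 2196
  {East, West}: total = 2196
  {North, West}: total = 3268
Best pair: {South, Central} with total 1637.

{South, Central}, total 1637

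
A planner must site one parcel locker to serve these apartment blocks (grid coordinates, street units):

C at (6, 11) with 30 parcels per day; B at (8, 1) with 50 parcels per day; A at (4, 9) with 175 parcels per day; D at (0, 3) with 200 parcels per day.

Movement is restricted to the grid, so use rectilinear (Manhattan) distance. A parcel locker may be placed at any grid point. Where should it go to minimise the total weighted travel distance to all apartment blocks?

(4, 3)

Manhattan distance separates: Σwᵢ(|x−xᵢ|+|y−yᵢ|) = Σwᵢ|x−xᵢ| + Σwᵢ|y−yᵢ|, so x and y are optimised independently as 1-D weighted medians.
Total weight W = 455; half = 227.5.
x-coordinate, sorted with cumulative weight:
  x=0 (D, w=200) cum 200
  x=4 (A, w=175) cum 375  ← median
  x=6 (C, w=30) cum 405
  x=8 (B, w=50) cum 455
⇒ x* = 4
y-coordinate, sorted with cumulative weight:
  y=1 (B, w=50) cum 50
  y=3 (D, w=200) cum 250  ← median
  y=9 (A, w=175) cum 425
  y=11 (C, w=30) cum 455
⇒ y* = 3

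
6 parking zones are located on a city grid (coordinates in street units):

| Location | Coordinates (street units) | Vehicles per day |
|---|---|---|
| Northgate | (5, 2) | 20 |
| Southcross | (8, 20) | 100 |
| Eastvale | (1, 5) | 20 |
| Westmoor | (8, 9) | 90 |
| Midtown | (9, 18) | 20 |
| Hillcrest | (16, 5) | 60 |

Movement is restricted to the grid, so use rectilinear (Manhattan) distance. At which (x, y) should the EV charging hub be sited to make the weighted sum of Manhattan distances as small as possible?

Manhattan distance separates: Σwᵢ(|x−xᵢ|+|y−yᵢ|) = Σwᵢ|x−xᵢ| + Σwᵢ|y−yᵢ|, so x and y are optimised independently as 1-D weighted medians.
Total weight W = 310; half = 155.
x-coordinate, sorted with cumulative weight:
  x=1 (Eastvale, w=20) cum 20
  x=5 (Northgate, w=20) cum 40
  x=8 (Southcross, w=100) cum 140
  x=8 (Westmoor, w=90) cum 230  ← median
  x=9 (Midtown, w=20) cum 250
  x=16 (Hillcrest, w=60) cum 310
⇒ x* = 8
y-coordinate, sorted with cumulative weight:
  y=2 (Northgate, w=20) cum 20
  y=5 (Eastvale, w=20) cum 40
  y=5 (Hillcrest, w=60) cum 100
  y=9 (Westmoor, w=90) cum 190  ← median
  y=18 (Midtown, w=20) cum 210
  y=20 (Southcross, w=100) cum 310
⇒ y* = 9

(8, 9)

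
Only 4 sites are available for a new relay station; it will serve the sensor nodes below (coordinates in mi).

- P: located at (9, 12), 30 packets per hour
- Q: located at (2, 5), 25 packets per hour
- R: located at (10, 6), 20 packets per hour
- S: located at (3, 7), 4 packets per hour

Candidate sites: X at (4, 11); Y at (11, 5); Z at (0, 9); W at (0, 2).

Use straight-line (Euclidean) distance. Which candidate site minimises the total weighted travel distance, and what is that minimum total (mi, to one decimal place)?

Total weighted distance at each candidate:
  X (4, 11): total = 483.8
  Y (11, 5): total = 504.7
  Z (0, 9): total = 619.6
  W (0, 2): total = 732.5
Minimum is at X with total 483.8 mi.

X, total 483.8 mi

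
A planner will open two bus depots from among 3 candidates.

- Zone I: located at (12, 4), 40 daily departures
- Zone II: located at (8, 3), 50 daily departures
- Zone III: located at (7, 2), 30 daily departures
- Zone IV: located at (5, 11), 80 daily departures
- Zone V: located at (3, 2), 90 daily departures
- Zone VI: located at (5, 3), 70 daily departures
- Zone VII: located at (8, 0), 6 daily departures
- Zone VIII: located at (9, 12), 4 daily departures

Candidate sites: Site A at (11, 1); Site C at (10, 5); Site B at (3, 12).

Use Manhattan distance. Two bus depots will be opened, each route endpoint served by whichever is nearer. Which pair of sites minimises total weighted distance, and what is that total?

{Site C, Site B}, total 2196

Evaluate every pair (each demand assigned to the nearer of the two):
  {Site C, Site B}: total = 2196
  {Site A, Site B}: total = 2218
  {Site A, Site C}: total = 2706
Best pair: {Site C, Site B} with total 2196.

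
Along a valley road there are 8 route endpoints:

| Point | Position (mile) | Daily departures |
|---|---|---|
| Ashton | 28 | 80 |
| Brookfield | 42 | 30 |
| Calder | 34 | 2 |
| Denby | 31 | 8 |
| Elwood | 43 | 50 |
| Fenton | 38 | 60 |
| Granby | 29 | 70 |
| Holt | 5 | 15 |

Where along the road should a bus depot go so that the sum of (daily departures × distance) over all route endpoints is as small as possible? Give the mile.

For a sum of weighted absolute distances on a line, the optimum is the weighted median (not the mean). Total weight W = 315; half-weight = 157.5.
Sort by position and accumulate weight:
  mile 5 (Holt, w=15) → cum 15
  mile 28 (Ashton, w=80) → cum 95
  mile 29 (Granby, w=70) → cum 165  ≥ 157.5 → median here
  mile 31 (Denby, w=8) → cum 173
  mile 34 (Calder, w=2) → cum 175
  mile 38 (Fenton, w=60) → cum 235
  mile 42 (Brookfield, w=30) → cum 265
  mile 43 (Elwood, w=50) → cum 315
Optimal location: mile 29.

x = 29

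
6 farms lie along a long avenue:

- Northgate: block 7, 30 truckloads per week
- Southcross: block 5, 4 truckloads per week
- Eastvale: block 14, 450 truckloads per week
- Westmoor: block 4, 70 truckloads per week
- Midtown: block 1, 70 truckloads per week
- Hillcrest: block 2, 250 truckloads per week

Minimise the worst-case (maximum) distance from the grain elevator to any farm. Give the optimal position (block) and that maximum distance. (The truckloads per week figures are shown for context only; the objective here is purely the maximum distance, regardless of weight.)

The 1-center on a line is the midpoint of the two extreme points: leftmost at 1, rightmost at 14.
Optimal location = (1 + 14)/2 = 7.5; maximum distance = (14 − 1)/2 = 6.5.

location 7.5, max distance 6.5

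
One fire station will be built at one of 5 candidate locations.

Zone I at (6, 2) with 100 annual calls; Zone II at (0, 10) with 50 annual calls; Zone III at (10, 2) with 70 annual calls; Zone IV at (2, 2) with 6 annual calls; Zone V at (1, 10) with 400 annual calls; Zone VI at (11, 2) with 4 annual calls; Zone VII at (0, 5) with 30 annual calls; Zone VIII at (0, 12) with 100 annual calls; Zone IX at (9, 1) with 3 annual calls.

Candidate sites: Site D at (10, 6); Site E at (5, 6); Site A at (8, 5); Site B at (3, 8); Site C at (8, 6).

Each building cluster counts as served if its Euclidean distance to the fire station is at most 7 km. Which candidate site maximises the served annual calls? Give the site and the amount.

Site B, covering 686

Coverage radius r = 7 km; a point is covered iff (Δx)²+(Δy)² ≤ 7² = 49.
  Site D (10, 6): covers {Zone I, Zone III, Zone VI, Zone IX} → 177
  Site E (5, 6): covers {Zone I, Zone II, Zone III, Zone IV, Zone V, Zone VII, Zone IX} → 659
  Site A (8, 5): covers {Zone I, Zone III, Zone IV, Zone VI, Zone IX} → 183
  Site B (3, 8): covers {Zone I, Zone II, Zone IV, Zone V, Zone VII, Zone VIII} → 686
  Site C (8, 6): covers {Zone I, Zone III, Zone VI, Zone IX} → 177
Maximum coverage at Site B: 686 annual calls.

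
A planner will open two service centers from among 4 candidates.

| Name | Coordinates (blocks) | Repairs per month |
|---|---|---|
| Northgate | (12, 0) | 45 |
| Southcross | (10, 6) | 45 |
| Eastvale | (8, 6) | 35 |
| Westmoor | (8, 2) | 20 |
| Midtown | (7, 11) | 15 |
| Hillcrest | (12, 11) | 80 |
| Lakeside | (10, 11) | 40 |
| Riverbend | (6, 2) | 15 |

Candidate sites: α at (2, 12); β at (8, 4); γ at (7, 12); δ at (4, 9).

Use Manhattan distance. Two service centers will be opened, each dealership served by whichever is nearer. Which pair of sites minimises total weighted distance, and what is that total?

{β, γ}, total 1365

Evaluate every pair (each demand assigned to the nearer of the two):
  {β, γ}: total = 1365
  {β, δ}: total = 1905
  {α, β}: total = 2040
  {γ, δ}: total = 2425
  {α, γ}: total = 2455
  {α, δ}: total = 2965
Best pair: {β, γ} with total 1365.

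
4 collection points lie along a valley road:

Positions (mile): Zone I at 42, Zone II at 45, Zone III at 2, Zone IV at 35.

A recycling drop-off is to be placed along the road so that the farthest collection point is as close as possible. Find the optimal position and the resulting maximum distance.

location 23.5, max distance 21.5

The 1-center on a line is the midpoint of the two extreme points: leftmost at 2, rightmost at 45.
Optimal location = (2 + 45)/2 = 23.5; maximum distance = (45 − 2)/2 = 21.5.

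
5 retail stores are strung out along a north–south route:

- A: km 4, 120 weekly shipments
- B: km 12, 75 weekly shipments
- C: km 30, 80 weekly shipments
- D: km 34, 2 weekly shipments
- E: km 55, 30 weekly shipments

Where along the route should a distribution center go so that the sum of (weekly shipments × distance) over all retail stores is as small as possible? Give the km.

For a sum of weighted absolute distances on a line, the optimum is the weighted median (not the mean). Total weight W = 307; half-weight = 153.5.
Sort by position and accumulate weight:
  km 4 (A, w=120) → cum 120
  km 12 (B, w=75) → cum 195  ≥ 153.5 → median here
  km 30 (C, w=80) → cum 275
  km 34 (D, w=2) → cum 277
  km 55 (E, w=30) → cum 307
Optimal location: km 12.

x = 12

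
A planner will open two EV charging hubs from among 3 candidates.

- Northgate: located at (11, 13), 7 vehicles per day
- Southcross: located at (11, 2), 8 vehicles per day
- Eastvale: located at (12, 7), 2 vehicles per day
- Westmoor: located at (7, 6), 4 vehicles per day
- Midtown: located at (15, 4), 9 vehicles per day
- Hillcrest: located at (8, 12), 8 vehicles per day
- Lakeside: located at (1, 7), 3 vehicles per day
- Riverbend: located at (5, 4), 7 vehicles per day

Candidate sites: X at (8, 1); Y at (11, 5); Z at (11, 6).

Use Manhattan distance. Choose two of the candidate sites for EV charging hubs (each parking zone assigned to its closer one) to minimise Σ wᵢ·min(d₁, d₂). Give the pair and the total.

Evaluate every pair (each demand assigned to the nearer of the two):
  {Y, Z}: total = 292
  {X, Z}: total = 302
  {X, Y}: total = 309
Best pair: {Y, Z} with total 292.

{Y, Z}, total 292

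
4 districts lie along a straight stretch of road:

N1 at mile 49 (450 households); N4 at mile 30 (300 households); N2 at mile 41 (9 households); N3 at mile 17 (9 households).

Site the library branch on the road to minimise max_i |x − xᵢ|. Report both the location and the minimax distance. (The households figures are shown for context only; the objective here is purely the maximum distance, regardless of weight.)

location 33, max distance 16

The 1-center on a line is the midpoint of the two extreme points: leftmost at 17, rightmost at 49.
Optimal location = (17 + 49)/2 = 33; maximum distance = (49 − 17)/2 = 16.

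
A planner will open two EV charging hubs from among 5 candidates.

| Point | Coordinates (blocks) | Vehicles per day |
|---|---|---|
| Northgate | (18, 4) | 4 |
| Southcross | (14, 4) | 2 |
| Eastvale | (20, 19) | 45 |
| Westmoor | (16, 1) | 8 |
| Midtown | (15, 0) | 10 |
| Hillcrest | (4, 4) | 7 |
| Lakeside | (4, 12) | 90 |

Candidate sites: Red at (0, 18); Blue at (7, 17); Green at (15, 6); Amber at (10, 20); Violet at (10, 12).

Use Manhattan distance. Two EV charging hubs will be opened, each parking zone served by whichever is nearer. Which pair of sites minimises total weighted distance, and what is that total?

{Amber, Violet}, total 1527

Evaluate every pair (each demand assigned to the nearer of the two):
  {Amber, Violet}: total = 1527
  {Green, Violet}: total = 1530
  {Blue, Green}: total = 1620
  {Blue, Violet}: total = 1707
  {Red, Violet}: total = 1797
  {Blue, Amber}: total = 1913
  {Red, Green}: total = 1935
  {Green, Amber}: total = 1980
  {Red, Blue}: total = 2093
  {Red, Amber}: total = 2107
Best pair: {Amber, Violet} with total 1527.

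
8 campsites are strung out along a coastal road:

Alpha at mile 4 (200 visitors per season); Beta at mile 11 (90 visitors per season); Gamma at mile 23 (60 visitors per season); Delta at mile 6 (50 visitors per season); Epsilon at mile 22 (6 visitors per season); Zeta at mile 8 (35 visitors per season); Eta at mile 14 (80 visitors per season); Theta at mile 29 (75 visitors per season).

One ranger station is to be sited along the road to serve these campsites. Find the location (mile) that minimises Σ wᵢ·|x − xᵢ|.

x = 11

For a sum of weighted absolute distances on a line, the optimum is the weighted median (not the mean). Total weight W = 596; half-weight = 298.
Sort by position and accumulate weight:
  mile 4 (Alpha, w=200) → cum 200
  mile 6 (Delta, w=50) → cum 250
  mile 8 (Zeta, w=35) → cum 285
  mile 11 (Beta, w=90) → cum 375  ≥ 298 → median here
  mile 14 (Eta, w=80) → cum 455
  mile 22 (Epsilon, w=6) → cum 461
  mile 23 (Gamma, w=60) → cum 521
  mile 29 (Theta, w=75) → cum 596
Optimal location: mile 11.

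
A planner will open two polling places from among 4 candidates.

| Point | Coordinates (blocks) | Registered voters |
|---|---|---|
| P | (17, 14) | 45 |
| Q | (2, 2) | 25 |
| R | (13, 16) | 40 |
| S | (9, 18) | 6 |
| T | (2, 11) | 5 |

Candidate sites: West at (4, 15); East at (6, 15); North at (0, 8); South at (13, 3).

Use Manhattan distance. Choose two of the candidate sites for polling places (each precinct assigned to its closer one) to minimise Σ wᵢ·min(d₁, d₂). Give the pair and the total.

{East, North}, total 1121

Evaluate every pair (each demand assigned to the nearer of the two):
  {East, North}: total = 1121
  {East, South}: total = 1236
  {West, East}: total = 1301
  {West, North}: total = 1303
  {West, South}: total = 1408
  {North, South}: total = 1534
Best pair: {East, North} with total 1121.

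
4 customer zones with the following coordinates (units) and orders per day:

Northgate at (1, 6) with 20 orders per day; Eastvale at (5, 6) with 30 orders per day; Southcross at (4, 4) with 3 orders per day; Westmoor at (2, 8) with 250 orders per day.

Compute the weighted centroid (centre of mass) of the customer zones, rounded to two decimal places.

The minimiser of Σwᵢ‖p−pᵢ‖² is the weighted centroid p* = (Σwᵢpᵢ)/(Σwᵢ).
Σwᵢ = 303.
Σwᵢxᵢ = 20·1 + 30·5 + 3·4 + 250·2 = 682.
Σwᵢyᵢ = 20·6 + 30·6 + 3·4 + 250·8 = 2312.
x* = 682/303 = 2.25, y* = 2312/303 = 7.63.

(2.25, 7.63)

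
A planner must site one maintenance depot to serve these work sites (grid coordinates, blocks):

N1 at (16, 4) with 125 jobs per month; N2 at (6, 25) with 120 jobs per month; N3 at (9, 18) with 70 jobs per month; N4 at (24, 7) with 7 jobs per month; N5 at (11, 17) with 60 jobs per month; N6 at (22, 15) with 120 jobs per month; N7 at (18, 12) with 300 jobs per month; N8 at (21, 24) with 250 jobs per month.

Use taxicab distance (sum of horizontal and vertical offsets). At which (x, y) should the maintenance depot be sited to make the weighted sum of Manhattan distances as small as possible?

(18, 15)

Manhattan distance separates: Σwᵢ(|x−xᵢ|+|y−yᵢ|) = Σwᵢ|x−xᵢ| + Σwᵢ|y−yᵢ|, so x and y are optimised independently as 1-D weighted medians.
Total weight W = 1052; half = 526.
x-coordinate, sorted with cumulative weight:
  x=6 (N2, w=120) cum 120
  x=9 (N3, w=70) cum 190
  x=11 (N5, w=60) cum 250
  x=16 (N1, w=125) cum 375
  x=18 (N7, w=300) cum 675  ← median
  x=21 (N8, w=250) cum 925
  x=22 (N6, w=120) cum 1045
  x=24 (N4, w=7) cum 1052
⇒ x* = 18
y-coordinate, sorted with cumulative weight:
  y=4 (N1, w=125) cum 125
  y=7 (N4, w=7) cum 132
  y=12 (N7, w=300) cum 432
  y=15 (N6, w=120) cum 552  ← median
  y=17 (N5, w=60) cum 612
  y=18 (N3, w=70) cum 682
  y=24 (N8, w=250) cum 932
  y=25 (N2, w=120) cum 1052
⇒ y* = 15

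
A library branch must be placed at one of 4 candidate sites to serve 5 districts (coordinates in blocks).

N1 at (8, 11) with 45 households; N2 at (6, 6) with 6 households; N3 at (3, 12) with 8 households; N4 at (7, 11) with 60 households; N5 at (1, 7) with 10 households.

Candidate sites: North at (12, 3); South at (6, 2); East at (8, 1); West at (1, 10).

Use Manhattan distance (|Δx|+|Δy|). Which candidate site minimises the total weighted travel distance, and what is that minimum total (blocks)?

Total weighted distance at each candidate:
  North (12, 3): total = 1668
  South (6, 2): total = 1323
  East (8, 1): total = 1410
  West (1, 10): total = 896
Minimum is at West with total 896 blocks.

West, total 896 blocks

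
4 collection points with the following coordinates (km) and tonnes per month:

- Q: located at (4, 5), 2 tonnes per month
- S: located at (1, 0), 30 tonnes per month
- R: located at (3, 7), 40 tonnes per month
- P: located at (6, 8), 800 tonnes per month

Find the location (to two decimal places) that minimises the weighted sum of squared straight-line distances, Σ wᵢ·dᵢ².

(5.69, 7.67)

The minimiser of Σwᵢ‖p−pᵢ‖² is the weighted centroid p* = (Σwᵢpᵢ)/(Σwᵢ).
Σwᵢ = 872.
Σwᵢxᵢ = 2·4 + 30·1 + 40·3 + 800·6 = 4958.
Σwᵢyᵢ = 2·5 + 30·0 + 40·7 + 800·8 = 6690.
x* = 4958/872 = 5.69, y* = 6690/872 = 7.67.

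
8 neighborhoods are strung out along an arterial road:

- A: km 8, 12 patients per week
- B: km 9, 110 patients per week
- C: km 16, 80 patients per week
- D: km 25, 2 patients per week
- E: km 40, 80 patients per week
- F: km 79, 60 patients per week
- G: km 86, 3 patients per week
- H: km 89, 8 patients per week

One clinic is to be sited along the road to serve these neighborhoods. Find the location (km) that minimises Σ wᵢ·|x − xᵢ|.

x = 16

For a sum of weighted absolute distances on a line, the optimum is the weighted median (not the mean). Total weight W = 355; half-weight = 177.5.
Sort by position and accumulate weight:
  km 8 (A, w=12) → cum 12
  km 9 (B, w=110) → cum 122
  km 16 (C, w=80) → cum 202  ≥ 177.5 → median here
  km 25 (D, w=2) → cum 204
  km 40 (E, w=80) → cum 284
  km 79 (F, w=60) → cum 344
  km 86 (G, w=3) → cum 347
  km 89 (H, w=8) → cum 355
Optimal location: km 16.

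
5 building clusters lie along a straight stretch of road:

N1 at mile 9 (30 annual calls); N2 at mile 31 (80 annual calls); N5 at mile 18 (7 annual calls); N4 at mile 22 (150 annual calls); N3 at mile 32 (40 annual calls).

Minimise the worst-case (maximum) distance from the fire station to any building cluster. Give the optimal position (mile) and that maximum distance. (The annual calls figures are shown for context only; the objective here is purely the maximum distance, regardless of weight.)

location 20.5, max distance 11.5

The 1-center on a line is the midpoint of the two extreme points: leftmost at 9, rightmost at 32.
Optimal location = (9 + 32)/2 = 20.5; maximum distance = (32 − 9)/2 = 11.5.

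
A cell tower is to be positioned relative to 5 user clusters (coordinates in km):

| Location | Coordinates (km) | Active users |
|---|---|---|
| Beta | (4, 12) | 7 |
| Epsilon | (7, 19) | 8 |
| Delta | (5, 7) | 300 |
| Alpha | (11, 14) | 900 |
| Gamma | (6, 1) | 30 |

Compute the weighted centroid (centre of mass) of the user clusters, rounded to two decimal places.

The minimiser of Σwᵢ‖p−pᵢ‖² is the weighted centroid p* = (Σwᵢpᵢ)/(Σwᵢ).
Σwᵢ = 1245.
Σwᵢxᵢ = 7·4 + 8·7 + 300·5 + 900·11 + 30·6 = 11664.
Σwᵢyᵢ = 7·12 + 8·19 + 300·7 + 900·14 + 30·1 = 14966.
x* = 11664/1245 = 9.37, y* = 14966/1245 = 12.02.

(9.37, 12.02)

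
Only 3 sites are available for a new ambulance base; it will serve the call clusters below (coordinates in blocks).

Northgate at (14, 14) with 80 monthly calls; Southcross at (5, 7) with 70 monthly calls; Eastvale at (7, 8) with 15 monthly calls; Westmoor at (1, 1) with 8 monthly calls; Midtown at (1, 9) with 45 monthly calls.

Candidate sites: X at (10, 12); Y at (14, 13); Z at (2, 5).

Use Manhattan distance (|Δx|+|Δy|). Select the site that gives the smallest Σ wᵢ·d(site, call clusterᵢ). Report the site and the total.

X, total 1985 blocks

Total weighted distance at each candidate:
  X (10, 12): total = 1985
  Y (14, 13): total = 2275
  Z (2, 5): total = 2415
Minimum is at X with total 1985 blocks.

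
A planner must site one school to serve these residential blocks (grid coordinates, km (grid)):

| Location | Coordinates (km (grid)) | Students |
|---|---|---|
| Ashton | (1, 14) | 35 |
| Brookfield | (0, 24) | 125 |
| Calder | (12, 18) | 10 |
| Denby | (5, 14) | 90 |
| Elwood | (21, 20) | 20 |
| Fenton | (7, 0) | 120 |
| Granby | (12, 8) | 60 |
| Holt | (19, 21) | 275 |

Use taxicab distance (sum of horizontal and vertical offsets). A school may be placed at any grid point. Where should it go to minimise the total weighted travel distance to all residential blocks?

(7, 21)

Manhattan distance separates: Σwᵢ(|x−xᵢ|+|y−yᵢ|) = Σwᵢ|x−xᵢ| + Σwᵢ|y−yᵢ|, so x and y are optimised independently as 1-D weighted medians.
Total weight W = 735; half = 367.5.
x-coordinate, sorted with cumulative weight:
  x=0 (Brookfield, w=125) cum 125
  x=1 (Ashton, w=35) cum 160
  x=5 (Denby, w=90) cum 250
  x=7 (Fenton, w=120) cum 370  ← median
  x=12 (Calder, w=10) cum 380
  x=12 (Granby, w=60) cum 440
  x=19 (Holt, w=275) cum 715
  x=21 (Elwood, w=20) cum 735
⇒ x* = 7
y-coordinate, sorted with cumulative weight:
  y=0 (Fenton, w=120) cum 120
  y=8 (Granby, w=60) cum 180
  y=14 (Ashton, w=35) cum 215
  y=14 (Denby, w=90) cum 305
  y=18 (Calder, w=10) cum 315
  y=20 (Elwood, w=20) cum 335
  y=21 (Holt, w=275) cum 610  ← median
  y=24 (Brookfield, w=125) cum 735
⇒ y* = 21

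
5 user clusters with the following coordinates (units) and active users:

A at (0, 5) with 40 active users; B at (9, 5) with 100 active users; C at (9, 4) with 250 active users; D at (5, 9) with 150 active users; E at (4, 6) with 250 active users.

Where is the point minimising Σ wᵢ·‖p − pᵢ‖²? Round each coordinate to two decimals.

(6.20, 5.76)

The minimiser of Σwᵢ‖p−pᵢ‖² is the weighted centroid p* = (Σwᵢpᵢ)/(Σwᵢ).
Σwᵢ = 790.
Σwᵢxᵢ = 40·0 + 100·9 + 250·9 + 150·5 + 250·4 = 4900.
Σwᵢyᵢ = 40·5 + 100·5 + 250·4 + 150·9 + 250·6 = 4550.
x* = 4900/790 = 6.20, y* = 4550/790 = 5.76.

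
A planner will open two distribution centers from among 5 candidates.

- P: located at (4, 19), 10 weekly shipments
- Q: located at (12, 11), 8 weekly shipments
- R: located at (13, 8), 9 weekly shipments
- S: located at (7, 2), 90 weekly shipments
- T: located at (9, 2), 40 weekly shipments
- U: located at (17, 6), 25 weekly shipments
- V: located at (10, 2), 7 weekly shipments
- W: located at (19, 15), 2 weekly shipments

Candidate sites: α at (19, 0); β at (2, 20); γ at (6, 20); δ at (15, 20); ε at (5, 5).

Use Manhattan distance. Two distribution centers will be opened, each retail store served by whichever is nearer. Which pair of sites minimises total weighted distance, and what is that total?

{α, ε}, total 1369

Evaluate every pair (each demand assigned to the nearer of the two):
  {α, ε}: total = 1369
  {γ, ε}: total = 1380
  {β, ε}: total = 1388
  {δ, ε}: total = 1444
  {α, γ}: total = 2323
  {α, β}: total = 2347
  {α, δ}: total = 2377
  {γ, δ}: total = 3374
  {β, γ}: total = 3686
  {β, δ}: total = 3861
Best pair: {α, ε} with total 1369.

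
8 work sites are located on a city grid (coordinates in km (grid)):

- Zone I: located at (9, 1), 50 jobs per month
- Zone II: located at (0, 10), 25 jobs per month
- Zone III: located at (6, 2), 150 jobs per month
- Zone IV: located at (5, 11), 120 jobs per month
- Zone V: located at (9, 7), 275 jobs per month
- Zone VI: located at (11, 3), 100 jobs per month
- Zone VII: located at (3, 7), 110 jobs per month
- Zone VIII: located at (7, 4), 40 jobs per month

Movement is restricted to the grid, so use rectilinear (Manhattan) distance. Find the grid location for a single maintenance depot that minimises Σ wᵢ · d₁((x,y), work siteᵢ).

Manhattan distance separates: Σwᵢ(|x−xᵢ|+|y−yᵢ|) = Σwᵢ|x−xᵢ| + Σwᵢ|y−yᵢ|, so x and y are optimised independently as 1-D weighted medians.
Total weight W = 870; half = 435.
x-coordinate, sorted with cumulative weight:
  x=0 (Zone II, w=25) cum 25
  x=3 (Zone VII, w=110) cum 135
  x=5 (Zone IV, w=120) cum 255
  x=6 (Zone III, w=150) cum 405
  x=7 (Zone VIII, w=40) cum 445  ← median
  x=9 (Zone I, w=50) cum 495
  x=9 (Zone V, w=275) cum 770
  x=11 (Zone VI, w=100) cum 870
⇒ x* = 7
y-coordinate, sorted with cumulative weight:
  y=1 (Zone I, w=50) cum 50
  y=2 (Zone III, w=150) cum 200
  y=3 (Zone VI, w=100) cum 300
  y=4 (Zone VIII, w=40) cum 340
  y=7 (Zone V, w=275) cum 615  ← median
  y=7 (Zone VII, w=110) cum 725
  y=10 (Zone II, w=25) cum 750
  y=11 (Zone IV, w=120) cum 870
⇒ y* = 7

(7, 7)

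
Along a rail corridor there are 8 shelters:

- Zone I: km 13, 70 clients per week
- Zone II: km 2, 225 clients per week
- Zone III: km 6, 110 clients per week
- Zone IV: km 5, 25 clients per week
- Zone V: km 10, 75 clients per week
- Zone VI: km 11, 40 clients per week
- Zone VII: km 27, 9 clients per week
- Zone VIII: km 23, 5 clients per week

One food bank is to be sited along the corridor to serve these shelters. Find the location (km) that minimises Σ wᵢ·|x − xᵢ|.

For a sum of weighted absolute distances on a line, the optimum is the weighted median (not the mean). Total weight W = 559; half-weight = 279.5.
Sort by position and accumulate weight:
  km 2 (Zone II, w=225) → cum 225
  km 5 (Zone IV, w=25) → cum 250
  km 6 (Zone III, w=110) → cum 360  ≥ 279.5 → median here
  km 10 (Zone V, w=75) → cum 435
  km 11 (Zone VI, w=40) → cum 475
  km 13 (Zone I, w=70) → cum 545
  km 23 (Zone VIII, w=5) → cum 550
  km 27 (Zone VII, w=9) → cum 559
Optimal location: km 6.

x = 6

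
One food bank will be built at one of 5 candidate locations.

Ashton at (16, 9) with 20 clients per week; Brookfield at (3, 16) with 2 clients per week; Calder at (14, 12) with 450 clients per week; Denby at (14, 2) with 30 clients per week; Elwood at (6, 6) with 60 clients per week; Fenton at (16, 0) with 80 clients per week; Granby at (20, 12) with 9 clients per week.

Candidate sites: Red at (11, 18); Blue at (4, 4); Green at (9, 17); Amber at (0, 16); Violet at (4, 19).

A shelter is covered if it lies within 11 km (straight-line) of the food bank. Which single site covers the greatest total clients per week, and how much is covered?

Red, covering 481

Coverage radius r = 11 km; a point is covered iff (Δx)²+(Δy)² ≤ 11² = 121.
  Red (11, 18): covers {Ashton, Brookfield, Calder, Granby} → 481
  Blue (4, 4): covers {Denby, Elwood} → 90
  Green (9, 17): covers {Ashton, Brookfield, Calder} → 472
  Amber (0, 16): covers {Brookfield} → 2
  Violet (4, 19): covers {Brookfield} → 2
Maximum coverage at Red: 481 clients per week.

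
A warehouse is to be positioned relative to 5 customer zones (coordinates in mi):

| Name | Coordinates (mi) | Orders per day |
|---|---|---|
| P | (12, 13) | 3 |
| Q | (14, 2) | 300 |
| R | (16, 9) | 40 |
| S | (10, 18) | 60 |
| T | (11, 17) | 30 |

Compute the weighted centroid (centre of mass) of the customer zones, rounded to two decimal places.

(13.41, 5.98)

The minimiser of Σwᵢ‖p−pᵢ‖² is the weighted centroid p* = (Σwᵢpᵢ)/(Σwᵢ).
Σwᵢ = 433.
Σwᵢxᵢ = 3·12 + 300·14 + 40·16 + 60·10 + 30·11 = 5806.
Σwᵢyᵢ = 3·13 + 300·2 + 40·9 + 60·18 + 30·17 = 2589.
x* = 5806/433 = 13.41, y* = 2589/433 = 5.98.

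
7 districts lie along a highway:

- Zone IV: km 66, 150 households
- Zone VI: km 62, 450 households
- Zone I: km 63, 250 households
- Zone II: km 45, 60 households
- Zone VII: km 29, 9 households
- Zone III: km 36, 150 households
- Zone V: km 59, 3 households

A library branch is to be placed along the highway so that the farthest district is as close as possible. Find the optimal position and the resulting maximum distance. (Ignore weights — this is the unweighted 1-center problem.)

The 1-center on a line is the midpoint of the two extreme points: leftmost at 29, rightmost at 66.
Optimal location = (29 + 66)/2 = 47.5; maximum distance = (66 − 29)/2 = 18.5.

location 47.5, max distance 18.5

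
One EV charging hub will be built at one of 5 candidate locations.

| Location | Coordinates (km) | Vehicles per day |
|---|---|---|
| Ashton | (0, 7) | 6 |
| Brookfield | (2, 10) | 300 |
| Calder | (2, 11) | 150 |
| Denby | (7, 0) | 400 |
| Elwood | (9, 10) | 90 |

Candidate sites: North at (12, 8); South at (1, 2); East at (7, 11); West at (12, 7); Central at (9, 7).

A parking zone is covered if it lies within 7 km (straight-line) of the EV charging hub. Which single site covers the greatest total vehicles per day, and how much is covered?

East, covering 540

Coverage radius r = 7 km; a point is covered iff (Δx)²+(Δy)² ≤ 7² = 49.
  North (12, 8): covers {Elwood} → 90
  South (1, 2): covers {Ashton, Denby} → 406
  East (7, 11): covers {Brookfield, Calder, Elwood} → 540
  West (12, 7): covers {Elwood} → 90
  Central (9, 7): covers {Elwood} → 90
Maximum coverage at East: 540 vehicles per day.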